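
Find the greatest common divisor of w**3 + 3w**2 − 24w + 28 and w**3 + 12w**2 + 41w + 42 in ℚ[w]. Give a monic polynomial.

Apply the Euclidean algorithm:
  w**3 + 3w**2 − 24w + 28 = (w**3 + 12w**2 + 41w + 42) + (−9w**2 − 65w − 14)
  w**3 + 12w**2 + 41w + 42 = (−(1/9)w − 43/81)(−9w**2 − 65w − 14) + ((400/81)w + 2800/81)
  −9w**2 − 65w − 14 = (−(729/400)w − 81/200)((400/81)w + 2800/81) + (0)
Last nonzero remainder: (400/81)w + 2800/81. Dividing through by 400/81 gives the monic gcd w + 7.

w + 7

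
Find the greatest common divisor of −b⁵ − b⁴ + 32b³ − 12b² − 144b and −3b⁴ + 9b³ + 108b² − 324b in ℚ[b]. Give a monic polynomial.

b³ + 3b² − 18b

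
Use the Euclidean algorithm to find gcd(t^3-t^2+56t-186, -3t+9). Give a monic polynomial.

t-3

Repeated division with remainder:
  t^3-t^2+56t-186 = (-(1/3)t^2-(2/3)t-62/3)(-3t+9) + (0)
Last nonzero remainder: -3t+9. Dividing through by -3 gives the monic gcd t-3.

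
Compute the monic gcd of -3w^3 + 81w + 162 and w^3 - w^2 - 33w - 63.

w^2 + 6w + 9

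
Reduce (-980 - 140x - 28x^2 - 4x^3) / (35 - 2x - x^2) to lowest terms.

(140 + 4x^2)/(-5 + x)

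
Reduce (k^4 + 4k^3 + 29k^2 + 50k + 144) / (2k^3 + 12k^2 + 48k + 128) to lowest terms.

By polynomial division,
  k^4 + 4k^3 + 29k^2 + 50k + 144 = ((1/2)k - 1)(2k^3 + 12k^2 + 48k + 128) + (17k^2 + 34k + 272)
  2k^3 + 12k^2 + 48k + 128 = ((2/17)k + 8/17)(17k^2 + 34k + 272) + (0)
Last nonzero remainder: 17k^2 + 34k + 272. Dividing through by 17 gives the monic gcd k^2 + 2k + 16.
Cancel k^2 + 2k + 16 from numerator and denominator to get the reduced form.

(k^2 + 2k + 9)/(2k + 8)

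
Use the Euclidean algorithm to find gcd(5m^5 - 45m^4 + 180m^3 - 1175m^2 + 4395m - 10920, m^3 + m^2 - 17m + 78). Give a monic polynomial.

m^2 - 5m + 13

By polynomial division,
  5m^5 - 45m^4 + 180m^3 - 1175m^2 + 4395m - 10920 = (5m^2 - 50m + 315)(m^3 + m^2 - 17m + 78) + (-2730m^2 + 13650m - 35490)
  m^3 + m^2 - 17m + 78 = (-(1/2730)m - 1/455)(-2730m^2 + 13650m - 35490) + (0)
Last nonzero remainder: -2730m^2 + 13650m - 35490. Dividing through by -2730 gives the monic gcd m^2 - 5m + 13.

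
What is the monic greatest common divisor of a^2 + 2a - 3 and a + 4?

Repeated division with remainder:
  a^2 + 2a - 3 = (a - 2)(a + 4) + (5)
  a + 4 = ((1/5)a + 4/5)(5) + (0)
The last nonzero remainder is the constant 5, so the polynomials are coprime and gcd = 1.

1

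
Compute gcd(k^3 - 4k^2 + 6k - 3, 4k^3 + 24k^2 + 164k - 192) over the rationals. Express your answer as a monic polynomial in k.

k - 1

Apply the Euclidean algorithm:
  k^3 - 4k^2 + 6k - 3 = (1/4)(4k^3 + 24k^2 + 164k - 192) + (-10k^2 - 35k + 45)
  4k^3 + 24k^2 + 164k - 192 = (-(2/5)k - 1)(-10k^2 - 35k + 45) + (147k - 147)
  -10k^2 - 35k + 45 = (-(10/147)k - 15/49)(147k - 147) + (0)
Last nonzero remainder: 147k - 147. Dividing through by 147 gives the monic gcd k - 1.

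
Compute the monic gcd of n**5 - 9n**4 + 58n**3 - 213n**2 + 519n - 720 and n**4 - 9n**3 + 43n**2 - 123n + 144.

n**3 - 6n**2 + 25n - 48

Repeated division with remainder:
  n**5 - 9n**4 + 58n**3 - 213n**2 + 519n - 720 = (n)(n**4 - 9n**3 + 43n**2 - 123n + 144) + (15n**3 - 90n**2 + 375n - 720)
  n**4 - 9n**3 + 43n**2 - 123n + 144 = ((1/15)n - 1/5)(15n**3 - 90n**2 + 375n - 720) + (0)
Last nonzero remainder: 15n**3 - 90n**2 + 375n - 720. Dividing through by 15 gives the monic gcd n**3 - 6n**2 + 25n - 48.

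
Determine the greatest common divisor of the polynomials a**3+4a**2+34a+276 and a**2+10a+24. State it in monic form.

Apply the Euclidean algorithm:
  a**3+4a**2+34a+276 = (a-6)(a**2+10a+24) + (70a+420)
  a**2+10a+24 = ((1/70)a+2/35)(70a+420) + (0)
Last nonzero remainder: 70a+420. Dividing through by 70 gives the monic gcd a+6.

a+6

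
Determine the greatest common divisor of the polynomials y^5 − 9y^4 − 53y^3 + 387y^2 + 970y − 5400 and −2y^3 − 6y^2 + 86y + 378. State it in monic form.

y^2 + 10y + 27

By polynomial division,
  y^5 − 9y^4 − 53y^3 + 387y^2 + 970y − 5400 = (−(1/2)y^2 + 6y − 13)(−2y^3 − 6y^2 + 86y + 378) + (−18y^2 − 180y − 486)
  −2y^3 − 6y^2 + 86y + 378 = ((1/9)y − 7/9)(−18y^2 − 180y − 486) + (0)
Last nonzero remainder: −18y^2 − 180y − 486. Dividing through by −18 gives the monic gcd y^2 + 10y + 27.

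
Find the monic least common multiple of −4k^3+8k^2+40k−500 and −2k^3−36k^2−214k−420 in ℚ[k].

Apply the Euclidean algorithm:
  −4k^3+8k^2+40k−500 = (2)(−2k^3−36k^2−214k−420) + (80k^2+468k+340)
  −2k^3−36k^2−214k−420 = (−(1/40)k−243/800)(80k^2+468k+340) + (−(12669/200)k−12669/40)
  80k^2+468k+340 = (−(16000/12669)k−13600/12669)(−(12669/200)k−12669/40) + (0)
Last nonzero remainder: −(12669/200)k−12669/40. Dividing through by −12669/200 gives the monic gcd k+5.
Then lcm(f, g) = f·g / gcd(f, g); expanding and making the result monic gives the answer.

k^5+11k^4+6k^3−89k^2+1205k+5250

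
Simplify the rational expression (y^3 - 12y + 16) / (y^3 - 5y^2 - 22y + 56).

Euclidean algorithm in ℚ[y]:
  y^3 - 12y + 16 = (y^3 - 5y^2 - 22y + 56) + (5y^2 + 10y - 40)
  y^3 - 5y^2 - 22y + 56 = ((1/5)y - 7/5)(5y^2 + 10y - 40) + (0)
Last nonzero remainder: 5y^2 + 10y - 40. Dividing through by 5 gives the monic gcd y^2 + 2y - 8.
Cancel y^2 + 2y - 8 from numerator and denominator to get the reduced form.

(y - 2)/(y - 7)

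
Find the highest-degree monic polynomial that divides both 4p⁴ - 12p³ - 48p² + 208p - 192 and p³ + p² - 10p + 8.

p² + 2p - 8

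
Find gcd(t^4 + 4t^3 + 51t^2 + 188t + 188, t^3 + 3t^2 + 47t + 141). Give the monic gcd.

By polynomial division,
  t^4 + 4t^3 + 51t^2 + 188t + 188 = (t + 1)(t^3 + 3t^2 + 47t + 141) + (t^2 + 47)
  t^3 + 3t^2 + 47t + 141 = (t + 3)(t^2 + 47) + (0)
The last nonzero remainder t^2 + 47 is already monic.

t^2 + 47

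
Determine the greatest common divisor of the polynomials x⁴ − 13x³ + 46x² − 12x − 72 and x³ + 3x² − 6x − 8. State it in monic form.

x² − x − 2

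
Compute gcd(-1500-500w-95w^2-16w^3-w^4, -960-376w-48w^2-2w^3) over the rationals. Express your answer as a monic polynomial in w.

10+w

By polynomial division,
  -w^4-16w^3-95w^2-500w-1500 = ((1/2)w-4)(-2w^3-48w^2-376w-960) + (-99w^2-1524w-5340)
  -2w^3-48w^2-376w-960 = ((2/99)w+568/3267)(-99w^2-1524w-5340) + (-(3440/1089)w-34400/1089)
  -99w^2-1524w-5340 = ((107811/3440)w+290763/1720)(-(3440/1089)w-34400/1089) + (0)
Last nonzero remainder: -(3440/1089)w-34400/1089. Dividing through by -3440/1089 gives the monic gcd w+10.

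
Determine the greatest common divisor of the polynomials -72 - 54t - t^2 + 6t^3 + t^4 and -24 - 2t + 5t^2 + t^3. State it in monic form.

Euclidean algorithm in ℚ[t]:
  t^4 + 6t^3 - t^2 - 54t - 72 = (t + 1)(t^3 + 5t^2 - 2t - 24) + (-4t^2 - 28t - 48)
  t^3 + 5t^2 - 2t - 24 = (-(1/4)t + 1/2)(-4t^2 - 28t - 48) + (0)
Last nonzero remainder: -4t^2 - 28t - 48. Dividing through by -4 gives the monic gcd t^2 + 7t + 12.

12 + 7t + t^2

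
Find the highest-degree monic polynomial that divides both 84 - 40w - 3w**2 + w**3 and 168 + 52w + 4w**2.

6 + w

By polynomial division,
  w**3 - 3w**2 - 40w + 84 = ((1/4)w - 4)(4w**2 + 52w + 168) + (126w + 756)
  4w**2 + 52w + 168 = ((2/63)w + 2/9)(126w + 756) + (0)
Last nonzero remainder: 126w + 756. Dividing through by 126 gives the monic gcd w + 6.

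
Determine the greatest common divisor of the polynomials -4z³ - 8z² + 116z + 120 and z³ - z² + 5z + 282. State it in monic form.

Euclidean algorithm in ℚ[z]:
  -4z³ - 8z² + 116z + 120 = (-4)(z³ - z² + 5z + 282) + (-12z² + 136z + 1248)
  z³ - z² + 5z + 282 = (-(1/12)z - 31/36)(-12z² + 136z + 1248) + ((2035/9)z + 4070/3)
  -12z² + 136z + 1248 = (-(108/2035)z + 1872/2035)((2035/9)z + 4070/3) + (0)
Last nonzero remainder: (2035/9)z + 4070/3. Dividing through by 2035/9 gives the monic gcd z + 6.

z + 6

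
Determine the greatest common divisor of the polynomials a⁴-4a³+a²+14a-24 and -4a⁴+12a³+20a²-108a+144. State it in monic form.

a³-6a²+13a-12

By polynomial division,
  a⁴-4a³+a²+14a-24 = (-1/4)(-4a⁴+12a³+20a²-108a+144) + (-a³+6a²-13a+12)
  -4a⁴+12a³+20a²-108a+144 = (4a+12)(-a³+6a²-13a+12) + (0)
Last nonzero remainder: -a³+6a²-13a+12. Dividing through by -1 gives the monic gcd a³-6a²+13a-12.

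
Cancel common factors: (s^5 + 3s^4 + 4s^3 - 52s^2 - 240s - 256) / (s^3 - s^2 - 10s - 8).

(s^3 + 5s^2 + 22s + 32)/(s + 1)

Euclidean algorithm in ℚ[s]:
  s^5 + 3s^4 + 4s^3 - 52s^2 - 240s - 256 = (s^2 + 4s + 18)(s^3 - s^2 - 10s - 8) + (14s^2 - 28s - 112)
  s^3 - s^2 - 10s - 8 = ((1/14)s + 1/14)(14s^2 - 28s - 112) + (0)
Last nonzero remainder: 14s^2 - 28s - 112. Dividing through by 14 gives the monic gcd s^2 - 2s - 8.
Cancel s^2 - 2s - 8 from numerator and denominator to get the reduced form.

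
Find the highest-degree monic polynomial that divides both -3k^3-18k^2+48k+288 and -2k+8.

Euclidean algorithm in ℚ[k]:
  -3k^3-18k^2+48k+288 = ((3/2)k^2+15k+36)(-2k+8) + (0)
Last nonzero remainder: -2k+8. Dividing through by -2 gives the monic gcd k-4.

k-4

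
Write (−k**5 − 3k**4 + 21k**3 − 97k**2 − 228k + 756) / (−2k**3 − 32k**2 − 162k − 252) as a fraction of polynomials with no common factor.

Repeated division with remainder:
  −k**5 − 3k**4 + 21k**3 − 97k**2 − 228k + 756 = ((1/2)k**2 − (13/2)k + 53)(−2k**3 − 32k**2 − 162k − 252) + (672k**2 + 6720k + 14112)
  −2k**3 − 32k**2 − 162k − 252 = (−(1/336)k − 1/56)(672k**2 + 6720k + 14112) + (0)
Last nonzero remainder: 672k**2 + 6720k + 14112. Dividing through by 672 gives the monic gcd k**2 + 10k + 21.
Cancel k**2 + 10k + 21 from numerator and denominator to get the reduced form.

(k**3 − 7k**2 + 28k − 36)/(2k + 12)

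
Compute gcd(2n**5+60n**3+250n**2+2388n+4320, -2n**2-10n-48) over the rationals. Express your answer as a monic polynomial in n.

n**2+5n+24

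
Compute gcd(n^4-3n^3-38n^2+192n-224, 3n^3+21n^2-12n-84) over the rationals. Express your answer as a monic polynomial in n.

n^2+5n-14

Repeated division with remainder:
  n^4-3n^3-38n^2+192n-224 = ((1/3)n-10/3)(3n^3+21n^2-12n-84) + (36n^2+180n-504)
  3n^3+21n^2-12n-84 = ((1/12)n+1/6)(36n^2+180n-504) + (0)
Last nonzero remainder: 36n^2+180n-504. Dividing through by 36 gives the monic gcd n^2+5n-14.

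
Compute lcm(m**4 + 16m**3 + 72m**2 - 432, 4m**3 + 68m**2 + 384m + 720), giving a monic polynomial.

m**5 + 21m**4 + 152m**3 + 360m**2 - 432m - 2160

Euclidean algorithm in ℚ[m]:
  m**4 + 16m**3 + 72m**2 - 432 = ((1/4)m - 1/4)(4m**3 + 68m**2 + 384m + 720) + (-7m**2 - 84m - 252)
  4m**3 + 68m**2 + 384m + 720 = (-(4/7)m - 20/7)(-7m**2 - 84m - 252) + (0)
Last nonzero remainder: -7m**2 - 84m - 252. Dividing through by -7 gives the monic gcd m**2 + 12m + 36.
Then lcm(f, g) = f·g / gcd(f, g); expanding and making the result monic gives the answer.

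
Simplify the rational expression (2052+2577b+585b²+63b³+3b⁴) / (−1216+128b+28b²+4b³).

(27+30b+3b²)/(−16+4b)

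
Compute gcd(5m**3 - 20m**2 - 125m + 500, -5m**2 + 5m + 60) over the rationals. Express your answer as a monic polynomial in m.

m - 4

Euclidean algorithm in ℚ[m]:
  5m**3 - 20m**2 - 125m + 500 = (-m + 3)(-5m**2 + 5m + 60) + (-80m + 320)
  -5m**2 + 5m + 60 = ((1/16)m + 3/16)(-80m + 320) + (0)
Last nonzero remainder: -80m + 320. Dividing through by -80 gives the monic gcd m - 4.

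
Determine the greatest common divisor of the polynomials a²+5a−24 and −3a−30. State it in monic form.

1

Apply the Euclidean algorithm:
  a²+5a−24 = (−(1/3)a+5/3)(−3a−30) + (26)
  −3a−30 = (−(3/26)a−15/13)(26) + (0)
The last nonzero remainder is the constant 26, so the polynomials are coprime and gcd = 1.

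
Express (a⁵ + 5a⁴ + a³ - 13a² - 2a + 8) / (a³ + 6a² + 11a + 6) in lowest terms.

(a³ + 2a² - 7a + 4)/(a + 3)

Apply the Euclidean algorithm:
  a⁵ + 5a⁴ + a³ - 13a² - 2a + 8 = (a² - a - 4)(a³ + 6a² + 11a + 6) + (16a² + 48a + 32)
  a³ + 6a² + 11a + 6 = ((1/16)a + 3/16)(16a² + 48a + 32) + (0)
Last nonzero remainder: 16a² + 48a + 32. Dividing through by 16 gives the monic gcd a² + 3a + 2.
Cancel a² + 3a + 2 from numerator and denominator to get the reduced form.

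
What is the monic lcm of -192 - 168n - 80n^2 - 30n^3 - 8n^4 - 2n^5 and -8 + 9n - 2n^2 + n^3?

By polynomial division,
  -2n^5 - 8n^4 - 30n^3 - 80n^2 - 168n - 192 = (-2n^2 - 12n - 36)(n^3 - 2n^2 + 9n - 8) + (-60n^2 + 60n - 480)
  n^3 - 2n^2 + 9n - 8 = (-(1/60)n + 1/60)(-60n^2 + 60n - 480) + (0)
Last nonzero remainder: -60n^2 + 60n - 480. Dividing through by -60 gives the monic gcd n^2 - n + 8.
Then lcm(f, g) = f·g / gcd(f, g); expanding and making the result monic gives the answer.

-96 + 12n + 44n^2 + 25n^3 + 11n^4 + 3n^5 + n^6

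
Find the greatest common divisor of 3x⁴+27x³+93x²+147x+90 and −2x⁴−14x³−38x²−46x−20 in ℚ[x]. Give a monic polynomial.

x³+6x²+13x+10

Apply the Euclidean algorithm:
  3x⁴+27x³+93x²+147x+90 = (−3/2)(−2x⁴−14x³−38x²−46x−20) + (6x³+36x²+78x+60)
  −2x⁴−14x³−38x²−46x−20 = (−(1/3)x−1/3)(6x³+36x²+78x+60) + (0)
Last nonzero remainder: 6x³+36x²+78x+60. Dividing through by 6 gives the monic gcd x³+6x²+13x+10.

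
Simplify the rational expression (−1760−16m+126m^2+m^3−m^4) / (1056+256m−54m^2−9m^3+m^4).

By polynomial division,
  −m^4+m^3+126m^2−16m−1760 = (−1)(m^4−9m^3−54m^2+256m+1056) + (−8m^3+72m^2+240m−704)
  m^4−9m^3−54m^2+256m+1056 = (−(1/8)m)(−8m^3+72m^2+240m−704) + (−24m^2+168m+1056)
  −8m^3+72m^2+240m−704 = ((1/3)m−2/3)(−24m^2+168m+1056) + (0)
Last nonzero remainder: −24m^2+168m+1056. Dividing through by −24 gives the monic gcd m^2−7m−44.
Cancel m^2−7m−44 from numerator and denominator to get the reduced form.

(40−6m−m^2)/(−24−2m+m^2)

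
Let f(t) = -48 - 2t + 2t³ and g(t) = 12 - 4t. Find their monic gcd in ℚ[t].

Repeated division with remainder:
  2t³ - 2t - 48 = (-(1/2)t² - (3/2)t - 4)(-4t + 12) + (0)
Last nonzero remainder: -4t + 12. Dividing through by -4 gives the monic gcd t - 3.

-3 + t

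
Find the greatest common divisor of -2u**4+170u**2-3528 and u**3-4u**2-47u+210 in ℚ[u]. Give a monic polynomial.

By polynomial division,
  -2u**4+170u**2-3528 = (-2u-8)(u**3-4u**2-47u+210) + (44u**2+44u-1848)
  u**3-4u**2-47u+210 = ((1/44)u-5/44)(44u**2+44u-1848) + (0)
Last nonzero remainder: 44u**2+44u-1848. Dividing through by 44 gives the monic gcd u**2+u-42.

u**2+u-42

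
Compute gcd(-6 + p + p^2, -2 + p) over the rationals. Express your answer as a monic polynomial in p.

Repeated division with remainder:
  p^2 + p - 6 = (p + 3)(p - 2) + (0)
The last nonzero remainder p - 2 is already monic.

-2 + p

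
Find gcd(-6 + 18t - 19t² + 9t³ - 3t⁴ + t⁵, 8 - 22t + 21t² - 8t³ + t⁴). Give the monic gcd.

By polynomial division,
  t⁵ - 3t⁴ + 9t³ - 19t² + 18t - 6 = (t + 5)(t⁴ - 8t³ + 21t² - 22t + 8) + (28t³ - 102t² + 120t - 46)
  t⁴ - 8t³ + 21t² - 22t + 8 = ((1/28)t - 61/392)(28t³ - 102t² + 120t - 46) + ((165/196)t² - (165/98)t + 165/196)
  28t³ - 102t² + 120t - 46 = ((5488/165)t - 9016/165)((165/196)t² - (165/98)t + 165/196) + (0)
Last nonzero remainder: (165/196)t² - (165/98)t + 165/196. Dividing through by 165/196 gives the monic gcd t² - 2t + 1.

1 - 2t + t²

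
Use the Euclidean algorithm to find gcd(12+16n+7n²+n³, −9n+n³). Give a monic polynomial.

By polynomial division,
  n³+7n²+16n+12 = (n³−9n) + (7n²+25n+12)
  n³−9n = ((1/7)n−25/49)(7n²+25n+12) + ((100/49)n+300/49)
  7n²+25n+12 = ((343/100)n+49/25)((100/49)n+300/49) + (0)
Last nonzero remainder: (100/49)n+300/49. Dividing through by 100/49 gives the monic gcd n+3.

3+n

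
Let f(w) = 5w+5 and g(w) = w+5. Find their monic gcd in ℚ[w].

1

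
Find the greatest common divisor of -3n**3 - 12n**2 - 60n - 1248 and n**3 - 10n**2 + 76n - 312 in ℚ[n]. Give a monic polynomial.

Euclidean algorithm in ℚ[n]:
  -3n**3 - 12n**2 - 60n - 1248 = (-3)(n**3 - 10n**2 + 76n - 312) + (-42n**2 + 168n - 2184)
  n**3 - 10n**2 + 76n - 312 = (-(1/42)n + 1/7)(-42n**2 + 168n - 2184) + (0)
Last nonzero remainder: -42n**2 + 168n - 2184. Dividing through by -42 gives the monic gcd n**2 - 4n + 52.

n**2 - 4n + 52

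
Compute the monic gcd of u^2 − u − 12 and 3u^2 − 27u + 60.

u − 4

Euclidean algorithm in ℚ[u]:
  u^2 − u − 12 = (1/3)(3u^2 − 27u + 60) + (8u − 32)
  3u^2 − 27u + 60 = ((3/8)u − 15/8)(8u − 32) + (0)
Last nonzero remainder: 8u − 32. Dividing through by 8 gives the monic gcd u − 4.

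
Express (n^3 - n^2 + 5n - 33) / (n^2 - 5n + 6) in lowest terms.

Euclidean algorithm in ℚ[n]:
  n^3 - n^2 + 5n - 33 = (n + 4)(n^2 - 5n + 6) + (19n - 57)
  n^2 - 5n + 6 = ((1/19)n - 2/19)(19n - 57) + (0)
Last nonzero remainder: 19n - 57. Dividing through by 19 gives the monic gcd n - 3.
Cancel n - 3 from numerator and denominator to get the reduced form.

(n^2 + 2n + 11)/(n - 2)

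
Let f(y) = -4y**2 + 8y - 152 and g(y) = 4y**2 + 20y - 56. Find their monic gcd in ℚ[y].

Apply the Euclidean algorithm:
  -4y**2 + 8y - 152 = (-1)(4y**2 + 20y - 56) + (28y - 208)
  4y**2 + 20y - 56 = ((1/7)y + 87/49)(28y - 208) + (15352/49)
  28y - 208 = ((343/3838)y - 1274/1919)(15352/49) + (0)
The last nonzero remainder is the constant 15352/49, so the polynomials are coprime and gcd = 1.

1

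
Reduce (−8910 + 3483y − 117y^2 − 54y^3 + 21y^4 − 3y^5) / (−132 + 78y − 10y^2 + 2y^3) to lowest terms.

(−270 + 81y + 12y^2 − 3y^3)/(−4 + 2y)

Apply the Euclidean algorithm:
  −3y^5 + 21y^4 − 54y^3 − 117y^2 + 3483y − 8910 = (−(3/2)y^2 + 3y + 93/2)(2y^3 − 10y^2 + 78y − 132) + (−84y^2 + 252y − 2772)
  2y^3 − 10y^2 + 78y − 132 = (−(1/42)y + 1/21)(−84y^2 + 252y − 2772) + (0)
Last nonzero remainder: −84y^2 + 252y − 2772. Dividing through by −84 gives the monic gcd y^2 − 3y + 33.
Cancel y^2 − 3y + 33 from numerator and denominator to get the reduced form.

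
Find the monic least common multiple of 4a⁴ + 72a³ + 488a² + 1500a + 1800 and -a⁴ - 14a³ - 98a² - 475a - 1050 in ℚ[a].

Repeated division with remainder:
  4a⁴ + 72a³ + 488a² + 1500a + 1800 = (-4)(-a⁴ - 14a³ - 98a² - 475a - 1050) + (16a³ + 96a² - 400a - 2400)
  -a⁴ - 14a³ - 98a² - 475a - 1050 = (-(1/16)a - 1/2)(16a³ + 96a² - 400a - 2400) + (-75a² - 825a - 2250)
  16a³ + 96a² - 400a - 2400 = (-(16/75)a + 16/15)(-75a² - 825a - 2250) + (0)
Last nonzero remainder: -75a² - 825a - 2250. Dividing through by -75 gives the monic gcd a² + 11a + 30.
Then lcm(f, g) = f·g / gcd(f, g); expanding and making the result monic gives the answer.

a⁶ + 21a⁵ + 211a⁴ + 1371a³ + 5845a² + 14475a + 15750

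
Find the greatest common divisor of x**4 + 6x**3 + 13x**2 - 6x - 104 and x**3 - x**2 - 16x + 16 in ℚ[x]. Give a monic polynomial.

x + 4

Repeated division with remainder:
  x**4 + 6x**3 + 13x**2 - 6x - 104 = (x + 7)(x**3 - x**2 - 16x + 16) + (36x**2 + 90x - 216)
  x**3 - x**2 - 16x + 16 = ((1/36)x - 7/72)(36x**2 + 90x - 216) + (-(5/4)x - 5)
  36x**2 + 90x - 216 = (-(144/5)x + 216/5)(-(5/4)x - 5) + (0)
Last nonzero remainder: -(5/4)x - 5. Dividing through by -5/4 gives the monic gcd x + 4.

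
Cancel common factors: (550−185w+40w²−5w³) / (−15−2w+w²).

(−110+15w−5w²)/(3+w)

Apply the Euclidean algorithm:
  −5w³+40w²−185w+550 = (−5w+30)(w²−2w−15) + (−200w+1000)
  w²−2w−15 = (−(1/200)w−3/200)(−200w+1000) + (0)
Last nonzero remainder: −200w+1000. Dividing through by −200 gives the monic gcd w−5.
Cancel w−5 from numerator and denominator to get the reduced form.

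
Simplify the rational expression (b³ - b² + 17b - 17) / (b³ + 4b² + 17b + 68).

Euclidean algorithm in ℚ[b]:
  b³ - b² + 17b - 17 = (b³ + 4b² + 17b + 68) + (-5b² - 85)
  b³ + 4b² + 17b + 68 = (-(1/5)b - 4/5)(-5b² - 85) + (0)
Last nonzero remainder: -5b² - 85. Dividing through by -5 gives the monic gcd b² + 17.
Cancel b² + 17 from numerator and denominator to get the reduced form.

(b - 1)/(b + 4)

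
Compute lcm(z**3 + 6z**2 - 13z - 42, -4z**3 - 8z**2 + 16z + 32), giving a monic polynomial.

z**5 + 6z**4 - 17z**3 - 66z**2 + 52z + 168

By polynomial division,
  z**3 + 6z**2 - 13z - 42 = (-1/4)(-4z**3 - 8z**2 + 16z + 32) + (4z**2 - 9z - 34)
  -4z**3 - 8z**2 + 16z + 32 = (-z - 17/4)(4z**2 - 9z - 34) + (-(225/4)z - 225/2)
  4z**2 - 9z - 34 = (-(16/225)z + 68/225)(-(225/4)z - 225/2) + (0)
Last nonzero remainder: -(225/4)z - 225/2. Dividing through by -225/4 gives the monic gcd z + 2.
Then lcm(f, g) = f·g / gcd(f, g); expanding and making the result monic gives the answer.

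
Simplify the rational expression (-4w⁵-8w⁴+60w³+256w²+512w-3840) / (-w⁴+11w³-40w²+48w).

(4w³+36w²+144w+320)/(w²-4w)

Repeated division with remainder:
  -4w⁵-8w⁴+60w³+256w²+512w-3840 = (4w+52)(-w⁴+11w³-40w²+48w) + (-352w³+2144w²-1984w-3840)
  -w⁴+11w³-40w²+48w = ((1/352)w-27/1936)(-352w³+2144w²-1984w-3840) + (-(540/121)w²+(3780/121)w-6480/121)
  -352w³+2144w²-1984w-3840 = ((10648/135)w+1936/27)(-(540/121)w²+(3780/121)w-6480/121) + (0)
Last nonzero remainder: -(540/121)w²+(3780/121)w-6480/121. Dividing through by -540/121 gives the monic gcd w²-7w+12.
Cancel w²-7w+12 from numerator and denominator to get the reduced form.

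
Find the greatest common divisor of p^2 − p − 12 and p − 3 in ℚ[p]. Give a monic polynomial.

1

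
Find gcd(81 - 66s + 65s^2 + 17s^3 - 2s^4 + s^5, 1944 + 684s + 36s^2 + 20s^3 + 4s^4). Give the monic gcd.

81 + 15s - s^2 + s^3

Apply the Euclidean algorithm:
  s^5 - 2s^4 + 17s^3 + 65s^2 - 66s + 81 = ((1/4)s - 7/4)(4s^4 + 20s^3 + 36s^2 + 684s + 1944) + (43s^3 - 43s^2 + 645s + 3483)
  4s^4 + 20s^3 + 36s^2 + 684s + 1944 = ((4/43)s + 24/43)(43s^3 - 43s^2 + 645s + 3483) + (0)
Last nonzero remainder: 43s^3 - 43s^2 + 645s + 3483. Dividing through by 43 gives the monic gcd s^3 - s^2 + 15s + 81.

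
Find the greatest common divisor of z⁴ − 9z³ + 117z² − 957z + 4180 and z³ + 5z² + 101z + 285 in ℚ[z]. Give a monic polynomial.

z² + 2z + 95

Apply the Euclidean algorithm:
  z⁴ − 9z³ + 117z² − 957z + 4180 = (z − 14)(z³ + 5z² + 101z + 285) + (86z² + 172z + 8170)
  z³ + 5z² + 101z + 285 = ((1/86)z + 3/86)(86z² + 172z + 8170) + (0)
Last nonzero remainder: 86z² + 172z + 8170. Dividing through by 86 gives the monic gcd z² + 2z + 95.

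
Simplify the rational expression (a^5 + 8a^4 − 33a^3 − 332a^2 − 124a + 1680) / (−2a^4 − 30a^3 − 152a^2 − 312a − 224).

(−a^3 + 3a^2 + 28a − 60)/(2a^2 + 8a + 8)

By polynomial division,
  a^5 + 8a^4 − 33a^3 − 332a^2 − 124a + 1680 = (−(1/2)a + 7/2)(−2a^4 − 30a^3 − 152a^2 − 312a − 224) + (−4a^3 + 44a^2 + 856a + 2464)
  −2a^4 − 30a^3 − 152a^2 − 312a − 224 = ((1/2)a + 13)(−4a^3 + 44a^2 + 856a + 2464) + (−1152a^2 − 12672a − 32256)
  −4a^3 + 44a^2 + 856a + 2464 = ((1/288)a − 11/144)(−1152a^2 − 12672a − 32256) + (0)
Last nonzero remainder: −1152a^2 − 12672a − 32256. Dividing through by −1152 gives the monic gcd a^2 + 11a + 28.
Cancel a^2 + 11a + 28 from numerator and denominator to get the reduced form.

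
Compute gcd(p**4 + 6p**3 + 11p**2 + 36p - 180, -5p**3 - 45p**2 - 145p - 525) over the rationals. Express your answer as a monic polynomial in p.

p**2 + 2p + 15

Euclidean algorithm in ℚ[p]:
  p**4 + 6p**3 + 11p**2 + 36p - 180 = (-(1/5)p + 3/5)(-5p**3 - 45p**2 - 145p - 525) + (9p**2 + 18p + 135)
  -5p**3 - 45p**2 - 145p - 525 = (-(5/9)p - 35/9)(9p**2 + 18p + 135) + (0)
Last nonzero remainder: 9p**2 + 18p + 135. Dividing through by 9 gives the monic gcd p**2 + 2p + 15.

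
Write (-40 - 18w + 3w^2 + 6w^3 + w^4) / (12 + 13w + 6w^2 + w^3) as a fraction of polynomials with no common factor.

(-10 + 3w + w^2)/(3 + w)

Apply the Euclidean algorithm:
  w^4 + 6w^3 + 3w^2 - 18w - 40 = (w)(w^3 + 6w^2 + 13w + 12) + (-10w^2 - 30w - 40)
  w^3 + 6w^2 + 13w + 12 = (-(1/10)w - 3/10)(-10w^2 - 30w - 40) + (0)
Last nonzero remainder: -10w^2 - 30w - 40. Dividing through by -10 gives the monic gcd w^2 + 3w + 4.
Cancel w^2 + 3w + 4 from numerator and denominator to get the reduced form.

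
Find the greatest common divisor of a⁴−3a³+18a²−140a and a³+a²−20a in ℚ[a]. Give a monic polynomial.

Apply the Euclidean algorithm:
  a⁴−3a³+18a²−140a = (a−4)(a³+a²−20a) + (42a²−220a)
  a³+a²−20a = ((1/42)a+131/882)(42a²−220a) + ((5590/441)a)
  42a²−220a = ((9261/2795)a−9702/559)((5590/441)a) + (0)
Last nonzero remainder: (5590/441)a. Dividing through by 5590/441 gives the monic gcd a.

a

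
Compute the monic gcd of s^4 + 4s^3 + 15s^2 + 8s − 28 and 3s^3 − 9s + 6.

s^2 + s − 2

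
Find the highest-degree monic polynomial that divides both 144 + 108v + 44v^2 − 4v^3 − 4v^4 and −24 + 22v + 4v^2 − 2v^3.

−12 − v + v^2

Euclidean algorithm in ℚ[v]:
  −4v^4 − 4v^3 + 44v^2 + 108v + 144 = (2v + 6)(−2v^3 + 4v^2 + 22v − 24) + (−24v^2 + 24v + 288)
  −2v^3 + 4v^2 + 22v − 24 = ((1/12)v − 1/12)(−24v^2 + 24v + 288) + (0)
Last nonzero remainder: −24v^2 + 24v + 288. Dividing through by −24 gives the monic gcd v^2 − v − 12.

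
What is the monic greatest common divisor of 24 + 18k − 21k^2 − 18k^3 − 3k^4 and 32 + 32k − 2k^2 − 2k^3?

4 + 5k + k^2

By polynomial division,
  −3k^4 − 18k^3 − 21k^2 + 18k + 24 = ((3/2)k + 15/2)(−2k^3 − 2k^2 + 32k + 32) + (−54k^2 − 270k − 216)
  −2k^3 − 2k^2 + 32k + 32 = ((1/27)k − 4/27)(−54k^2 − 270k − 216) + (0)
Last nonzero remainder: −54k^2 − 270k − 216. Dividing through by −54 gives the monic gcd k^2 + 5k + 4.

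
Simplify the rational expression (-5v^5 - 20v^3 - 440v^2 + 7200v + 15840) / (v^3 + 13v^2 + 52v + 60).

(-5v^3 + 40v^2 - 280v + 1320)/(v + 5)

Euclidean algorithm in ℚ[v]:
  -5v^5 - 20v^3 - 440v^2 + 7200v + 15840 = (-5v^2 + 65v - 605)(v^3 + 13v^2 + 52v + 60) + (4345v^2 + 34760v + 52140)
  v^3 + 13v^2 + 52v + 60 = ((1/4345)v + 1/869)(4345v^2 + 34760v + 52140) + (0)
Last nonzero remainder: 4345v^2 + 34760v + 52140. Dividing through by 4345 gives the monic gcd v^2 + 8v + 12.
Cancel v^2 + 8v + 12 from numerator and denominator to get the reduced form.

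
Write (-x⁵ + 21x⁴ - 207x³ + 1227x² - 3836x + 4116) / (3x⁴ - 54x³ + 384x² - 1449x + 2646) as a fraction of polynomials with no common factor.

(-x³ + 8x² - 61x + 98)/(3x² - 15x + 63)

Euclidean algorithm in ℚ[x]:
  -x⁵ + 21x⁴ - 207x³ + 1227x² - 3836x + 4116 = (-(1/3)x + 1)(3x⁴ - 54x³ + 384x² - 1449x + 2646) + (-25x³ + 360x² - 1505x + 1470)
  3x⁴ - 54x³ + 384x² - 1449x + 2646 = (-(3/25)x + 54/125)(-25x³ + 360x² - 1505x + 1470) + ((1197/25)x² - (15561/25)x + 50274/25)
  -25x³ + 360x² - 1505x + 1470 = (-(625/1197)x + 125/171)((1197/25)x² - (15561/25)x + 50274/25) + (0)
Last nonzero remainder: (1197/25)x² - (15561/25)x + 50274/25. Dividing through by 1197/25 gives the monic gcd x² - 13x + 42.
Cancel x² - 13x + 42 from numerator and denominator to get the reduced form.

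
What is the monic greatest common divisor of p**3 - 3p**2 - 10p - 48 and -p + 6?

p - 6

By polynomial division,
  p**3 - 3p**2 - 10p - 48 = (-p**2 - 3p - 8)(-p + 6) + (0)
Last nonzero remainder: -p + 6. Dividing through by -1 gives the monic gcd p - 6.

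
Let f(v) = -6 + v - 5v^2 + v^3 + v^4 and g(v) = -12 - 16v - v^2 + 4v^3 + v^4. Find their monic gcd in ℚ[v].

-6 + v + v^2

By polynomial division,
  v^4 + v^3 - 5v^2 + v - 6 = (v^4 + 4v^3 - v^2 - 16v - 12) + (-3v^3 - 4v^2 + 17v + 6)
  v^4 + 4v^3 - v^2 - 16v - 12 = (-(1/3)v - 8/9)(-3v^3 - 4v^2 + 17v + 6) + ((10/9)v^2 + (10/9)v - 20/3)
  -3v^3 - 4v^2 + 17v + 6 = (-(27/10)v - 9/10)((10/9)v^2 + (10/9)v - 20/3) + (0)
Last nonzero remainder: (10/9)v^2 + (10/9)v - 20/3. Dividing through by 10/9 gives the monic gcd v^2 + v - 6.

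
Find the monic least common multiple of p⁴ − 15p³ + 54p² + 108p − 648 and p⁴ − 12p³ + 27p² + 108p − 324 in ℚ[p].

Apply the Euclidean algorithm:
  p⁴ − 15p³ + 54p² + 108p − 648 = (p⁴ − 12p³ + 27p² + 108p − 324) + (−3p³ + 27p² − 324)
  p⁴ − 12p³ + 27p² + 108p − 324 = (−(1/3)p + 1)(−3p³ + 27p² − 324) + (0)
Last nonzero remainder: −3p³ + 27p² − 324. Dividing through by −3 gives the monic gcd p³ − 9p² + 108.
Then lcm(f, g) = f·g / gcd(f, g); expanding and making the result monic gives the answer.

p⁵ − 18p⁴ + 99p³ − 54p² − 972p + 1944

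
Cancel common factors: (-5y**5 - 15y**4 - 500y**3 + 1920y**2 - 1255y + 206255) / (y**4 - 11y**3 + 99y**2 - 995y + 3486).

(-5y**2 - 40y - 355)/(y - 6)

By polynomial division,
  -5y**5 - 15y**4 - 500y**3 + 1920y**2 - 1255y + 206255 = (-5y - 70)(y**4 - 11y**3 + 99y**2 - 995y + 3486) + (-775y**3 + 3875y**2 - 53475y + 450275)
  y**4 - 11y**3 + 99y**2 - 995y + 3486 = (-(1/775)y + 6/775)(-775y**3 + 3875y**2 - 53475y + 450275) + (0)
Last nonzero remainder: -775y**3 + 3875y**2 - 53475y + 450275. Dividing through by -775 gives the monic gcd y**3 - 5y**2 + 69y - 581.
Cancel y**3 - 5y**2 + 69y - 581 from numerator and denominator to get the reduced form.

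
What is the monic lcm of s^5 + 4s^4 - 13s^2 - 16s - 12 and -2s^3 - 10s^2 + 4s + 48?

s^6 + 8s^5 + 16s^4 - 13s^3 - 68s^2 - 76s - 48

By polynomial division,
  s^5 + 4s^4 - 13s^2 - 16s - 12 = (-(1/2)s^2 + (1/2)s - 7/2)(-2s^3 - 10s^2 + 4s + 48) + (-26s^2 - 26s + 156)
  -2s^3 - 10s^2 + 4s + 48 = ((1/13)s + 4/13)(-26s^2 - 26s + 156) + (0)
Last nonzero remainder: -26s^2 - 26s + 156. Dividing through by -26 gives the monic gcd s^2 + s - 6.
Then lcm(f, g) = f·g / gcd(f, g); expanding and making the result monic gives the answer.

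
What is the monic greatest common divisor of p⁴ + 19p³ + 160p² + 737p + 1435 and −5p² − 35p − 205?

By polynomial division,
  p⁴ + 19p³ + 160p² + 737p + 1435 = (−(1/5)p² − (12/5)p − 7)(−5p² − 35p − 205) + (0)
Last nonzero remainder: −5p² − 35p − 205. Dividing through by −5 gives the monic gcd p² + 7p + 41.

p² + 7p + 41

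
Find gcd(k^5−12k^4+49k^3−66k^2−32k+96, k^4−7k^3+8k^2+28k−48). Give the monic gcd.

k^3−9k^2+26k−24

Euclidean algorithm in ℚ[k]:
  k^5−12k^4+49k^3−66k^2−32k+96 = (k−5)(k^4−7k^3+8k^2+28k−48) + (6k^3−54k^2+156k−144)
  k^4−7k^3+8k^2+28k−48 = ((1/6)k+1/3)(6k^3−54k^2+156k−144) + (0)
Last nonzero remainder: 6k^3−54k^2+156k−144. Dividing through by 6 gives the monic gcd k^3−9k^2+26k−24.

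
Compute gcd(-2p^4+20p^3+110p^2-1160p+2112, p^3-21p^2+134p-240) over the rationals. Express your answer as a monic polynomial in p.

p-3

By polynomial division,
  -2p^4+20p^3+110p^2-1160p+2112 = (-2p-22)(p^3-21p^2+134p-240) + (-84p^2+1308p-3168)
  p^3-21p^2+134p-240 = (-(1/84)p+19/294)(-84p^2+1308p-3168) + ((576/49)p-1728/49)
  -84p^2+1308p-3168 = (-(343/48)p+539/6)((576/49)p-1728/49) + (0)
Last nonzero remainder: (576/49)p-1728/49. Dividing through by 576/49 gives the monic gcd p-3.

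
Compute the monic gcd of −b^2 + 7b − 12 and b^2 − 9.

b − 3

By polynomial division,
  −b^2 + 7b − 12 = (−1)(b^2 − 9) + (7b − 21)
  b^2 − 9 = ((1/7)b + 3/7)(7b − 21) + (0)
Last nonzero remainder: 7b − 21. Dividing through by 7 gives the monic gcd b − 3.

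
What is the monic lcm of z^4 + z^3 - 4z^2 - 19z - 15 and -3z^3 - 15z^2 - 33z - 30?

By polynomial division,
  z^4 + z^3 - 4z^2 - 19z - 15 = (-(1/3)z + 4/3)(-3z^3 - 15z^2 - 33z - 30) + (5z^2 + 15z + 25)
  -3z^3 - 15z^2 - 33z - 30 = (-(3/5)z - 6/5)(5z^2 + 15z + 25) + (0)
Last nonzero remainder: 5z^2 + 15z + 25. Dividing through by 5 gives the monic gcd z^2 + 3z + 5.
Then lcm(f, g) = f·g / gcd(f, g); expanding and making the result monic gives the answer.

z^5 + 3z^4 - 2z^3 - 27z^2 - 53z - 30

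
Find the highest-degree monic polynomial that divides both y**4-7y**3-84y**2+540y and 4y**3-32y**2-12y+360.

y-6

Euclidean algorithm in ℚ[y]:
  y**4-7y**3-84y**2+540y = ((1/4)y+1/4)(4y**3-32y**2-12y+360) + (-73y**2+453y-90)
  4y**3-32y**2-12y+360 = (-(4/73)y+524/5329)(-73y**2+453y-90) + (-(327600/5329)y+1965600/5329)
  -73y**2+453y-90 = ((389017/327600)y-5329/21840)(-(327600/5329)y+1965600/5329) + (0)
Last nonzero remainder: -(327600/5329)y+1965600/5329. Dividing through by -327600/5329 gives the monic gcd y-6.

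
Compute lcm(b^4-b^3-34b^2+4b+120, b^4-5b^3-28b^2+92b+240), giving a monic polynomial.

Euclidean algorithm in ℚ[b]:
  b^4-b^3-34b^2+4b+120 = (b^4-5b^3-28b^2+92b+240) + (4b^3-6b^2-88b-120)
  b^4-5b^3-28b^2+92b+240 = ((1/4)b-7/8)(4b^3-6b^2-88b-120) + (-(45/4)b^2+45b+135)
  4b^3-6b^2-88b-120 = (-(16/45)b-8/9)(-(45/4)b^2+45b+135) + (0)
Last nonzero remainder: -(45/4)b^2+45b+135. Dividing through by -45/4 gives the monic gcd b^2-4b-12.
Then lcm(f, g) = f·g / gcd(f, g); expanding and making the result monic gives the answer.

b^6-2b^5-53b^4+58b^3+796b^2-200b-2400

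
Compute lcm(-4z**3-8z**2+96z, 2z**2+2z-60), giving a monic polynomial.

Euclidean algorithm in ℚ[z]:
  -4z**3-8z**2+96z = (-2z-2)(2z**2+2z-60) + (-20z-120)
  2z**2+2z-60 = (-(1/10)z+1/2)(-20z-120) + (0)
Last nonzero remainder: -20z-120. Dividing through by -20 gives the monic gcd z+6.
Then lcm(f, g) = f·g / gcd(f, g); expanding and making the result monic gives the answer.

z**4-3z**3-34z**2+120z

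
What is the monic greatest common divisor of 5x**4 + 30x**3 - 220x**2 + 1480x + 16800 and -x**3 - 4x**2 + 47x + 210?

By polynomial division,
  5x**4 + 30x**3 - 220x**2 + 1480x + 16800 = (-5x - 10)(-x**3 - 4x**2 + 47x + 210) + (-25x**2 + 3000x + 18900)
  -x**3 - 4x**2 + 47x + 210 = ((1/25)x + 124/25)(-25x**2 + 3000x + 18900) + (-15589x - 93534)
  -25x**2 + 3000x + 18900 = ((25/15589)x - 450/2227)(-15589x - 93534) + (0)
Last nonzero remainder: -15589x - 93534. Dividing through by -15589 gives the monic gcd x + 6.

x + 6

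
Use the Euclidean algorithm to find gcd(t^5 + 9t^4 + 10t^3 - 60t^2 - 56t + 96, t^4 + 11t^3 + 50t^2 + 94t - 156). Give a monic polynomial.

Apply the Euclidean algorithm:
  t^5 + 9t^4 + 10t^3 - 60t^2 - 56t + 96 = (t - 2)(t^4 + 11t^3 + 50t^2 + 94t - 156) + (-18t^3 - 54t^2 + 288t - 216)
  t^4 + 11t^3 + 50t^2 + 94t - 156 = (-(1/18)t - 4/9)(-18t^3 - 54t^2 + 288t - 216) + (42t^2 + 210t - 252)
  -18t^3 - 54t^2 + 288t - 216 = (-(3/7)t + 6/7)(42t^2 + 210t - 252) + (0)
Last nonzero remainder: 42t^2 + 210t - 252. Dividing through by 42 gives the monic gcd t^2 + 5t - 6.

t^2 + 5t - 6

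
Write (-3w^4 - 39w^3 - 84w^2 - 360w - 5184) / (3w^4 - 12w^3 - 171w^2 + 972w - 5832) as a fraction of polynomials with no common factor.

(-w - 8)/(w - 9)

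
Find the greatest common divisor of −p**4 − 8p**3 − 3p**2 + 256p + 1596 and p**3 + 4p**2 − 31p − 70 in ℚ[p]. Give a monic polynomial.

p + 7

By polynomial division,
  −p**4 − 8p**3 − 3p**2 + 256p + 1596 = (−p − 4)(p**3 + 4p**2 − 31p − 70) + (−18p**2 + 62p + 1316)
  p**3 + 4p**2 − 31p − 70 = (−(1/18)p − 67/162)(−18p**2 + 62p + 1316) + ((5488/81)p + 38416/81)
  −18p**2 + 62p + 1316 = (−(729/2744)p + 3807/1372)((5488/81)p + 38416/81) + (0)
Last nonzero remainder: (5488/81)p + 38416/81. Dividing through by 5488/81 gives the monic gcd p + 7.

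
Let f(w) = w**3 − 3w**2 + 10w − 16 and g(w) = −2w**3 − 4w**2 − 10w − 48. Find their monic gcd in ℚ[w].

w**2 − w + 8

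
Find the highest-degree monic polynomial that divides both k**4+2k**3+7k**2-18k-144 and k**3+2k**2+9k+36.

k+3

Euclidean algorithm in ℚ[k]:
  k**4+2k**3+7k**2-18k-144 = (k)(k**3+2k**2+9k+36) + (-2k**2-54k-144)
  k**3+2k**2+9k+36 = (-(1/2)k+25/2)(-2k**2-54k-144) + (612k+1836)
  -2k**2-54k-144 = (-(1/306)k-4/51)(612k+1836) + (0)
Last nonzero remainder: 612k+1836. Dividing through by 612 gives the monic gcd k+3.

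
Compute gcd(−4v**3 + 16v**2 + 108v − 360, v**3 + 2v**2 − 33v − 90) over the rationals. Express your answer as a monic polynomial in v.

v**2 − v − 30

Apply the Euclidean algorithm:
  −4v**3 + 16v**2 + 108v − 360 = (−4)(v**3 + 2v**2 − 33v − 90) + (24v**2 − 24v − 720)
  v**3 + 2v**2 − 33v − 90 = ((1/24)v + 1/8)(24v**2 − 24v − 720) + (0)
Last nonzero remainder: 24v**2 − 24v − 720. Dividing through by 24 gives the monic gcd v**2 − v − 30.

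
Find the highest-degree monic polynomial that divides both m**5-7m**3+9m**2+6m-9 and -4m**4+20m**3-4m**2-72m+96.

m**2-3m+3

By polynomial division,
  m**5-7m**3+9m**2+6m-9 = (-(1/4)m-5/4)(-4m**4+20m**3-4m**2-72m+96) + (17m**3-14m**2-60m+111)
  -4m**4+20m**3-4m**2-72m+96 = (-(4/17)m+284/289)(17m**3-14m**2-60m+111) + (-(1260/289)m**2+(3780/289)m-3780/289)
  17m**3-14m**2-60m+111 = (-(4913/1260)m-10693/1260)(-(1260/289)m**2+(3780/289)m-3780/289) + (0)
Last nonzero remainder: -(1260/289)m**2+(3780/289)m-3780/289. Dividing through by -1260/289 gives the monic gcd m**2-3m+3.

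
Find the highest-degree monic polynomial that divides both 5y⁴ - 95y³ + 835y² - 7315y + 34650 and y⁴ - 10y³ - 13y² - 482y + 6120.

Euclidean algorithm in ℚ[y]:
  5y⁴ - 95y³ + 835y² - 7315y + 34650 = (5)(y⁴ - 10y³ - 13y² - 482y + 6120) + (-45y³ + 900y² - 4905y + 4050)
  y⁴ - 10y³ - 13y² - 482y + 6120 = (-(1/45)y - 2/9)(-45y³ + 900y² - 4905y + 4050) + (78y² - 1482y + 7020)
  -45y³ + 900y² - 4905y + 4050 = (-(15/26)y + 15/26)(78y² - 1482y + 7020) + (0)
Last nonzero remainder: 78y² - 1482y + 7020. Dividing through by 78 gives the monic gcd y² - 19y + 90.

y² - 19y + 90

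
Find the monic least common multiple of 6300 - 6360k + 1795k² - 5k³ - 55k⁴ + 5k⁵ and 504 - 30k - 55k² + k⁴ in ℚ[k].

5040 - 3828k + 164k² + 355k³ - 45k⁴ - 7k⁵ + k⁶

Apply the Euclidean algorithm:
  5k⁵ - 55k⁴ - 5k³ + 1795k² - 6360k + 6300 = (5k - 55)(k⁴ - 55k² - 30k + 504) + (270k³ - 1080k² - 10530k + 34020)
  k⁴ - 55k² - 30k + 504 = ((1/270)k + 2/135)(270k³ - 1080k² - 10530k + 34020) + (0)
Last nonzero remainder: 270k³ - 1080k² - 10530k + 34020. Dividing through by 270 gives the monic gcd k³ - 4k² - 39k + 126.
Then lcm(f, g) = f·g / gcd(f, g); expanding and making the result monic gives the answer.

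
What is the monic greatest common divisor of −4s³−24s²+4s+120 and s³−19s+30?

s²+3s−10

Repeated division with remainder:
  −4s³−24s²+4s+120 = (−4)(s³−19s+30) + (−24s²−72s+240)
  s³−19s+30 = (−(1/24)s+1/8)(−24s²−72s+240) + (0)
Last nonzero remainder: −24s²−72s+240. Dividing through by −24 gives the monic gcd s²+3s−10.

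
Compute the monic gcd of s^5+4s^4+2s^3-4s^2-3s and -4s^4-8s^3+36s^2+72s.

Repeated division with remainder:
  s^5+4s^4+2s^3-4s^2-3s = (-(1/4)s-1/2)(-4s^4-8s^3+36s^2+72s) + (7s^3+32s^2+33s)
  -4s^4-8s^3+36s^2+72s = (-(4/7)s+72/49)(7s^3+32s^2+33s) + ((384/49)s^2+(1152/49)s)
  7s^3+32s^2+33s = ((343/384)s+539/384)((384/49)s^2+(1152/49)s) + (0)
Last nonzero remainder: (384/49)s^2+(1152/49)s. Dividing through by 384/49 gives the monic gcd s^2+3s.

s^2+3s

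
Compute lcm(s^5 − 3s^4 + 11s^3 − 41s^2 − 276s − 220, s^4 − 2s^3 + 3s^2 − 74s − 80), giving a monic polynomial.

s^7 − s^6 + 21s^5 − 67s^4 − 182s^3 − 1428s^2 − 4856s − 3520

Apply the Euclidean algorithm:
  s^5 − 3s^4 + 11s^3 − 41s^2 − 276s − 220 = (s − 1)(s^4 − 2s^3 + 3s^2 − 74s − 80) + (6s^3 + 36s^2 − 270s − 300)
  s^4 − 2s^3 + 3s^2 − 74s − 80 = ((1/6)s − 4/3)(6s^3 + 36s^2 − 270s − 300) + (96s^2 − 384s − 480)
  6s^3 + 36s^2 − 270s − 300 = ((1/16)s + 5/8)(96s^2 − 384s − 480) + (0)
Last nonzero remainder: 96s^2 − 384s − 480. Dividing through by 96 gives the monic gcd s^2 − 4s − 5.
Then lcm(f, g) = f·g / gcd(f, g); expanding and making the result monic gives the answer.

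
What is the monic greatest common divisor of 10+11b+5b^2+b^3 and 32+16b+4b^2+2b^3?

2+b

Repeated division with remainder:
  b^3+5b^2+11b+10 = (1/2)(2b^3+4b^2+16b+32) + (3b^2+3b-6)
  2b^3+4b^2+16b+32 = ((2/3)b+2/3)(3b^2+3b-6) + (18b+36)
  3b^2+3b-6 = ((1/6)b-1/6)(18b+36) + (0)
Last nonzero remainder: 18b+36. Dividing through by 18 gives the monic gcd b+2.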